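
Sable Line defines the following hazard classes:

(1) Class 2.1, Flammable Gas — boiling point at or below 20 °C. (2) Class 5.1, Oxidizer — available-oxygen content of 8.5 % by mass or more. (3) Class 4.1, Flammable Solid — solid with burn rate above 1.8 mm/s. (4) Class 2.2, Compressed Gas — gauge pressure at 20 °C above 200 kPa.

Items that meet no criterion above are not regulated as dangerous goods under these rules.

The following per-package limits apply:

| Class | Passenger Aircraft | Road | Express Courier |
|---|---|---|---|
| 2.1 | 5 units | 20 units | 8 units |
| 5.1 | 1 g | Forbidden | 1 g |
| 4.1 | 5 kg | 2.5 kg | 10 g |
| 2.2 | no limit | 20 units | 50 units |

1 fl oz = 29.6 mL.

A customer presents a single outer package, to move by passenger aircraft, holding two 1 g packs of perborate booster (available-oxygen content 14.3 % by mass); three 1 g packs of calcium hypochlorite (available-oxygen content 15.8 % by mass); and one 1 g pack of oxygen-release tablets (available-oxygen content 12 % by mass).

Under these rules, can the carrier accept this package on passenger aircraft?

With available-oxygen content 14.3 % by mass (≥ 8.5 % by mass), the perborate booster falls in Class 5.1.
Calcium hypochlorite: available-oxygen content 15.8 % by mass ≥ 8.5 % by mass → Class 5.1 (Oxidizer).
Available-oxygen content 12 % by mass meets the Class 5.1 criterion (Oxidizer), so the oxygen-release tablets are Class 5.1.
Class 5.1 net quantity: (two 1 g packs = 2 g) + (three 1 g packs = 3 g) + 1 g = 6 g.
That exceeds the Class 5.1 passenger aircraft limit of 1 g.

No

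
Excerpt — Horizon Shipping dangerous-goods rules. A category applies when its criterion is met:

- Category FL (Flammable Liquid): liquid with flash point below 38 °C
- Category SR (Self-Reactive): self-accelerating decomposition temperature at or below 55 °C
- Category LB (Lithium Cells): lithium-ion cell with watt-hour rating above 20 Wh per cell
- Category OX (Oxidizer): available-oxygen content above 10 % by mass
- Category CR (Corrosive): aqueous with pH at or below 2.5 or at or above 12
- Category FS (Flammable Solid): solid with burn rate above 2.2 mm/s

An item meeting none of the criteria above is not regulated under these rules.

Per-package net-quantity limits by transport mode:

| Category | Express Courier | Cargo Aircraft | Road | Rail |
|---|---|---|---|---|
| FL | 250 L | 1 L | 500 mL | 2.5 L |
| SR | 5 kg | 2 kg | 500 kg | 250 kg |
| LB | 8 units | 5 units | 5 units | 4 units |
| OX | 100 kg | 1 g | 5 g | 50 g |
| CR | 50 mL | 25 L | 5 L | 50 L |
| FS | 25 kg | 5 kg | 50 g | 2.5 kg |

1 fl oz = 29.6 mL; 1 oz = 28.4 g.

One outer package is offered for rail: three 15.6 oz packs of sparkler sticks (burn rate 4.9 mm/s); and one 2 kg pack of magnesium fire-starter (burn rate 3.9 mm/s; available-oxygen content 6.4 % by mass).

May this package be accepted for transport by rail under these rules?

The sparkler sticks have burn rate 4.9 mm/s, which is > 2.2 mm/s, so they are Category FS (Flammable Solid).
Magnesium fire-starter: burn rate 3.9 mm/s > 2.2 mm/s → Category FS (Flammable Solid).
Total Category FS: (three 15.6 oz packs = 1329.12 g) + 2 kg = 3329.12 g.
3329.12 g exceeds the rail limit of 2.5 kg for Category FS.

No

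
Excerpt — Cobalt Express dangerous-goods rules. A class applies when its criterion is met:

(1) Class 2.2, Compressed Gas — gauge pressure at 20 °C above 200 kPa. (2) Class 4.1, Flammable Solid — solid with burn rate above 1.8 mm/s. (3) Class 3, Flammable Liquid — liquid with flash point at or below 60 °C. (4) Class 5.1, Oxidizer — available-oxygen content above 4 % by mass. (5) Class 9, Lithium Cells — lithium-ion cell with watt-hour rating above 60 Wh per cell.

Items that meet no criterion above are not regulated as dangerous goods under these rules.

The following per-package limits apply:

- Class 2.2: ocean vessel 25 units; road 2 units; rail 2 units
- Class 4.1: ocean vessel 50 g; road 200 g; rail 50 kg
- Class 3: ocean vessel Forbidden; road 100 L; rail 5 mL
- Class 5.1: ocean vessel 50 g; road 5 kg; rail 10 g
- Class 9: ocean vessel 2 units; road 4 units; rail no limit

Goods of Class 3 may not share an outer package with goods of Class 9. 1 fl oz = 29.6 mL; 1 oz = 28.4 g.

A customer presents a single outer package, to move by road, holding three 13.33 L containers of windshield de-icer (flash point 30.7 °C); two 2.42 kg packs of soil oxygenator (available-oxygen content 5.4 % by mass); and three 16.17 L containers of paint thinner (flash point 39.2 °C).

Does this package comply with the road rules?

Yes

With flash point 30.7 °C (≤ 60 °C), the windshield de-icer falls in Class 3.
Soil oxygenator: available-oxygen content 5.4 % by mass > 4 % by mass → Class 5.1 (Oxidizer).
With flash point 39.2 °C (≤ 60 °C), the paint thinner falls in Class 3.
Total Class 3: (three 13.33 L containers = 39.99 L) + (three 16.17 L containers = 48.51 L) = 88.5 L.
88.5 L is within the road limit of 100 L for Class 3.
Class 5.1 quantity: two 2.42 kg packs = 4.84 kg.
4.84 kg is within the road limit of 5 kg for Class 5.1.
The segregation rule (Class 3 with Class 9) does not apply to Class 3 with Class 5.1.
Every hazard class is within its road limit and no segregation rule is violated.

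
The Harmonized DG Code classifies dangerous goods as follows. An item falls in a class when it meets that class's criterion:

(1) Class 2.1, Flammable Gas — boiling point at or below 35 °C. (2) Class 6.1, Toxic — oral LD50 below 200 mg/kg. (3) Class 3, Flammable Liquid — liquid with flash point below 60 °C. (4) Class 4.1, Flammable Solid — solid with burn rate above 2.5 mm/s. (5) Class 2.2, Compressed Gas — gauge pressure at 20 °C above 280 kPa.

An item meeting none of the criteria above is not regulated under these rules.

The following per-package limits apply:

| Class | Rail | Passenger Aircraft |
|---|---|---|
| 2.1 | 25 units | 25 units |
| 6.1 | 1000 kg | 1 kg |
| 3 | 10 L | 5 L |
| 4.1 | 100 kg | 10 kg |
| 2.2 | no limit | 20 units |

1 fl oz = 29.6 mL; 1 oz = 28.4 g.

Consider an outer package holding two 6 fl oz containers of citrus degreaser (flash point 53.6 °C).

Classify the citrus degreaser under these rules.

With flash point 53.6 °C (< 60 °C), the citrus degreaser falls in Class 3.

Class 3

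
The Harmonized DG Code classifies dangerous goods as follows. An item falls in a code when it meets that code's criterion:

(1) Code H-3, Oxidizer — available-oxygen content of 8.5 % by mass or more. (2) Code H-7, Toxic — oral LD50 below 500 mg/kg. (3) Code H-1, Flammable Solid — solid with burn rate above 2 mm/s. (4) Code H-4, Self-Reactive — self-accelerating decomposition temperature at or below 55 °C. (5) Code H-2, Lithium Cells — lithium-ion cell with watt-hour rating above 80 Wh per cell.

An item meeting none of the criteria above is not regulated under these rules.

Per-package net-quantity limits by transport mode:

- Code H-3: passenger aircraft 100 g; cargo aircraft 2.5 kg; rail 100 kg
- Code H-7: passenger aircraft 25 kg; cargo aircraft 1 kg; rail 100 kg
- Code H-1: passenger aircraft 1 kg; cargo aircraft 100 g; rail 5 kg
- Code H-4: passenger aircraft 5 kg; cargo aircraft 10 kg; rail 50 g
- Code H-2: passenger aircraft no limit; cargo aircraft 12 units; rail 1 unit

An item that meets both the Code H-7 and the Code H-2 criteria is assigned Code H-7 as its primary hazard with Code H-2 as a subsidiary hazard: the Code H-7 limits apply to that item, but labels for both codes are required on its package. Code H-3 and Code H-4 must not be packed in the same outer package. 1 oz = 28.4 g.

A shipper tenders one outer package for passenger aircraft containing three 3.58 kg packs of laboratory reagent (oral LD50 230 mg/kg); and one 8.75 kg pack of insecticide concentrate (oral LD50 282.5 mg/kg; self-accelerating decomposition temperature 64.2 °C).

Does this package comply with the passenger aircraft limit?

Yes

The laboratory reagent has oral LD50 230 mg/kg, which is < 500 mg/kg, so it is Code H-7 (Toxic).
With oral LD50 282.5 mg/kg (< 500 mg/kg), the insecticide concentrate falls in Code H-7.
Total Code H-7: (three 3.58 kg packs = 10.74 kg) + 8.75 kg = 19.49 kg.
That is within the Code H-7 passenger aircraft limit of 25 kg.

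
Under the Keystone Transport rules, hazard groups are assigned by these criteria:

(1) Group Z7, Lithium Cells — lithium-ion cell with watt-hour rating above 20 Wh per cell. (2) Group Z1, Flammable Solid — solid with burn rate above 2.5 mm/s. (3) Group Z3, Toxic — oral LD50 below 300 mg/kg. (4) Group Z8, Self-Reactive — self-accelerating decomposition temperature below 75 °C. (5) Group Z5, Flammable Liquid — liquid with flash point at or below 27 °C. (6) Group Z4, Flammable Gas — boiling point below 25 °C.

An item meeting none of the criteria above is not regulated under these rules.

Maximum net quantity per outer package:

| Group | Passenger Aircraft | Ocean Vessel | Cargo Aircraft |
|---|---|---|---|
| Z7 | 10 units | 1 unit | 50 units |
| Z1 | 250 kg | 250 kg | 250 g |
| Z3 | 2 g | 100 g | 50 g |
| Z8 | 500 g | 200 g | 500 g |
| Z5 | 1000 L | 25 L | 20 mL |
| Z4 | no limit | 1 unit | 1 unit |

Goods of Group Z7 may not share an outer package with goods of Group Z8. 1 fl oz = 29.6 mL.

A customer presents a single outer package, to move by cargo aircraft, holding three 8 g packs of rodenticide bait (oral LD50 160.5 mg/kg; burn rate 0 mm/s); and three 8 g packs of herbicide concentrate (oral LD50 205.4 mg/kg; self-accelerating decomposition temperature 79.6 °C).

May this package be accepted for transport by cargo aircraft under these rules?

Rodenticide bait: oral LD50 160.5 mg/kg < 300 mg/kg → Group Z3 (Toxic).
The herbicide concentrate has oral LD50 205.4 mg/kg, which is < 300 mg/kg, so it is Group Z3 (Toxic).
Group Z3 net quantity: (three 8 g packs = 24 g) + (three 8 g packs = 24 g) = 48 g.
48 g ≤ 50 g (cargo aircraft limit, Group Z3) — within limit.

Yes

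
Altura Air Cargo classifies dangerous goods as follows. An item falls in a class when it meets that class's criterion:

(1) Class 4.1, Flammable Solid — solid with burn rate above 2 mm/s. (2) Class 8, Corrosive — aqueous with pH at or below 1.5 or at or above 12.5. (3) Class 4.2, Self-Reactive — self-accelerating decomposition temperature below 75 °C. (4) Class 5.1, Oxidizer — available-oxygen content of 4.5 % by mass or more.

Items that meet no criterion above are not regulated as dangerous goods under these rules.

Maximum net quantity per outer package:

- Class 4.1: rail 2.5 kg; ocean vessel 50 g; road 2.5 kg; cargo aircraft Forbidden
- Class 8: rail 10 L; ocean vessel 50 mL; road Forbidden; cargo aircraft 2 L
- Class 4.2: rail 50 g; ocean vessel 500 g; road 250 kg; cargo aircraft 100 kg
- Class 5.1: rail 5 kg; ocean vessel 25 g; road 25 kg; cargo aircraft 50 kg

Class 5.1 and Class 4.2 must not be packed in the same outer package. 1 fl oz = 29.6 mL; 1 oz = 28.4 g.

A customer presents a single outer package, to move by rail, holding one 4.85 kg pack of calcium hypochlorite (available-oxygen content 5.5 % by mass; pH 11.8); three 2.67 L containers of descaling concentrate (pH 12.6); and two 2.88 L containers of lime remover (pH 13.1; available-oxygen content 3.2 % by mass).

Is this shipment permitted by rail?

No

Calcium hypochlorite: available-oxygen content 5.5 % by mass ≥ 4.5 % by mass → Class 5.1 (Oxidizer).
Descaling concentrate: pH 12.6 ≥ 12.5 → Class 8 (Corrosive).
The lime remover has pH 13.1, which is ≥ 12.5, so it is Class 8 (Corrosive).
Total Class 8: (three 2.67 L containers = 8.01 L) + (two 2.88 L containers = 5.76 L) = 13.77 L.
13.77 L > 10 L (rail limit, Class 8) — over the limit.
Class 5.1 quantity: 4.85 kg.
4.85 kg is within the rail limit of 5 kg for Class 5.1.
The segregation rule (Class 5.1 with Class 4.2) does not apply to Class 8 with Class 5.1.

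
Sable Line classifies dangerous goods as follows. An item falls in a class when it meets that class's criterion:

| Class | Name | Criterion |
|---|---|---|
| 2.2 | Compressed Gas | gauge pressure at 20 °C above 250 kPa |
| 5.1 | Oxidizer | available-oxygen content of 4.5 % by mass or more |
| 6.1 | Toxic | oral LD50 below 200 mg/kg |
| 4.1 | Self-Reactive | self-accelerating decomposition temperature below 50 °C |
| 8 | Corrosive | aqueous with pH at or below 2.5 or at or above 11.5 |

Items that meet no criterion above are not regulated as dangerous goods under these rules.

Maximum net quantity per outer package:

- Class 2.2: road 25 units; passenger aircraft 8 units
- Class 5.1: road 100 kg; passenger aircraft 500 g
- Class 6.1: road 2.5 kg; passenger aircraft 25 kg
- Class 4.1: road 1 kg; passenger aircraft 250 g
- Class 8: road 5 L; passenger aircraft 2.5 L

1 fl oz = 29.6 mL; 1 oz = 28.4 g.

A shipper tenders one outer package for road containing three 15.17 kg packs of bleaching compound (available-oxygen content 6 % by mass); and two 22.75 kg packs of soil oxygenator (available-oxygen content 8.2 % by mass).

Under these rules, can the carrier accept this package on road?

Available-oxygen content 6 % by mass meets the Class 5.1 criterion (Oxidizer), so the bleaching compound is Class 5.1.
The soil oxygenator has available-oxygen content 8.2 % by mass, which is ≥ 4.5 % by mass, so it is Class 5.1 (Oxidizer).
Class 5.1 net quantity: (three 15.17 kg packs = 45.51 kg) + (two 22.75 kg packs = 45.5 kg) = 91.01 kg.
That is within the Class 5.1 road limit of 100 kg.

Yes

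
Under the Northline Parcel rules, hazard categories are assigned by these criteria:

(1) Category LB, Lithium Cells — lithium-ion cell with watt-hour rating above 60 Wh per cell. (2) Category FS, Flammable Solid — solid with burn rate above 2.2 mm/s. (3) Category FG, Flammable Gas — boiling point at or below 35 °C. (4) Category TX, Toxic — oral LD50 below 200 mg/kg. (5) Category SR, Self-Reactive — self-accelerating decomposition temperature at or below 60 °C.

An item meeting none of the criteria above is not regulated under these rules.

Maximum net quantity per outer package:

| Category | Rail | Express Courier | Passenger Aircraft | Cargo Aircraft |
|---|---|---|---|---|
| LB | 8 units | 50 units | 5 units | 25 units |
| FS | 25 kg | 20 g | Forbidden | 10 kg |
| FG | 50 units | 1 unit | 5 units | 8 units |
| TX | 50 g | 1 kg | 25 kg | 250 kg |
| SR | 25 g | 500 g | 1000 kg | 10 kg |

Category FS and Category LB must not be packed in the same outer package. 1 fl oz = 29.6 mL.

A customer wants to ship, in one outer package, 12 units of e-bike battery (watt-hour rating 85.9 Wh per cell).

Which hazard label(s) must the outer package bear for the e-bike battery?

Category LB

The e-bike battery has watt-hour rating 85.9 Wh per cell, which is > 60 Wh per cell, so it is Category LB (Lithium Cells).
Only the Category LB label is required.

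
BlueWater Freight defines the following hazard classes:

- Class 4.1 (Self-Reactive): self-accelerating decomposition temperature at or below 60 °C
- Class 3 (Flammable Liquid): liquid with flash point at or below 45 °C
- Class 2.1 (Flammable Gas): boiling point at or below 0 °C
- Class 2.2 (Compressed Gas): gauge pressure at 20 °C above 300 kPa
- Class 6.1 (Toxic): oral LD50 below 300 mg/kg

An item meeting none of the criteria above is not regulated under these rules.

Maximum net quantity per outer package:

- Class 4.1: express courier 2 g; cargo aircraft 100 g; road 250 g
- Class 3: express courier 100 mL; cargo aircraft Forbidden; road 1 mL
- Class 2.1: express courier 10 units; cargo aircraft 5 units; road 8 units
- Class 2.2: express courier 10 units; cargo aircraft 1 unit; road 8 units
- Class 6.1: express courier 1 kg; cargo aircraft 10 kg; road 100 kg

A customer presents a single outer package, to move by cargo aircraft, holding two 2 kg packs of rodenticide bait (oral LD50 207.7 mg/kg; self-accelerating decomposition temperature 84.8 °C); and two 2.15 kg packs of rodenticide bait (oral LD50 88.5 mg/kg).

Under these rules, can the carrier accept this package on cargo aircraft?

Yes

Oral LD50 207.7 mg/kg meets the Class 6.1 criterion (Toxic), so the rodenticide bait is Class 6.1.
With oral LD50 88.5 mg/kg (< 300 mg/kg), the rodenticide bait falls in Class 6.1.
Total Class 6.1: (two 2 kg packs = 4 kg) + (two 2.15 kg packs = 4.3 kg) = 8.3 kg.
8.3 kg is within the cargo aircraft limit of 10 kg for Class 6.1.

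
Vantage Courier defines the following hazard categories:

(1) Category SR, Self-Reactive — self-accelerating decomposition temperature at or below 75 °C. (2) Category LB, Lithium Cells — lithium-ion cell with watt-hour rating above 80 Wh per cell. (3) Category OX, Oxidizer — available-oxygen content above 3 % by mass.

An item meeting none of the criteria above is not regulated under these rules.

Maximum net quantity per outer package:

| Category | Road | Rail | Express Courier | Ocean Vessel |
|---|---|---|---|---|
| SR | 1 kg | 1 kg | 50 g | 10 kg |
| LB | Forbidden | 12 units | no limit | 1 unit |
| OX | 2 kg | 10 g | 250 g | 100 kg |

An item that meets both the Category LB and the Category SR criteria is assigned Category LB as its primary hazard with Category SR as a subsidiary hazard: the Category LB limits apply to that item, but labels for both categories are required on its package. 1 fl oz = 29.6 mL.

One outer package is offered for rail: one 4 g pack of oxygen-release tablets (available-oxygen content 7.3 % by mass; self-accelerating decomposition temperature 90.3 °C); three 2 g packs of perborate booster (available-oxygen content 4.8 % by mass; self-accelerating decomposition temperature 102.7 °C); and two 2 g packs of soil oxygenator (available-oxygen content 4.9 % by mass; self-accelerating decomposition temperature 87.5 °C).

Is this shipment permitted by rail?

No

The oxygen-release tablets have available-oxygen content 7.3 % by mass, which is > 3 % by mass, so they are Category OX (Oxidizer).
The perborate booster has available-oxygen content 4.8 % by mass, which is > 3 % by mass, so it is Category OX (Oxidizer).
With available-oxygen content 4.9 % by mass (> 3 % by mass), the soil oxygenator falls in Category OX.
Category OX net quantity: 4 g + (three 2 g packs = 6 g) + (two 2 g packs = 4 g) = 14 g.
That exceeds the Category OX rail limit of 10 g.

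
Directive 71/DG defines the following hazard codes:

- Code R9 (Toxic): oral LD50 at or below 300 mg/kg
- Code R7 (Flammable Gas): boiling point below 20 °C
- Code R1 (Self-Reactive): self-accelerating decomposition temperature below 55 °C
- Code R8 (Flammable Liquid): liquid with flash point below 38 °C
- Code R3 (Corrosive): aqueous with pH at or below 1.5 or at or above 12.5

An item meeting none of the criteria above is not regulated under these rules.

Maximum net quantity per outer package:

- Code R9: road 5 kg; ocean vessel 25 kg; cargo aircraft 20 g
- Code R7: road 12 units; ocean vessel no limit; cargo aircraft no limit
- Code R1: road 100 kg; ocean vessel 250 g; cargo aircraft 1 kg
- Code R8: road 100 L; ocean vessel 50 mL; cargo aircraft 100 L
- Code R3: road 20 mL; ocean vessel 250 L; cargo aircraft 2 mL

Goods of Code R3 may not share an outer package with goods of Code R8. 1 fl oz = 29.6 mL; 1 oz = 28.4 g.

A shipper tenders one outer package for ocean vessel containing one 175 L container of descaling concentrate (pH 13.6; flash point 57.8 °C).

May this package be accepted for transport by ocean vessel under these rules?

Yes

pH 13.6 meets the Code R3 criterion (Corrosive), so the descaling concentrate is Code R3.
Code R3 quantity: 175 L.
175 L ≤ 250 L (ocean vessel limit, Code R3) — within limit.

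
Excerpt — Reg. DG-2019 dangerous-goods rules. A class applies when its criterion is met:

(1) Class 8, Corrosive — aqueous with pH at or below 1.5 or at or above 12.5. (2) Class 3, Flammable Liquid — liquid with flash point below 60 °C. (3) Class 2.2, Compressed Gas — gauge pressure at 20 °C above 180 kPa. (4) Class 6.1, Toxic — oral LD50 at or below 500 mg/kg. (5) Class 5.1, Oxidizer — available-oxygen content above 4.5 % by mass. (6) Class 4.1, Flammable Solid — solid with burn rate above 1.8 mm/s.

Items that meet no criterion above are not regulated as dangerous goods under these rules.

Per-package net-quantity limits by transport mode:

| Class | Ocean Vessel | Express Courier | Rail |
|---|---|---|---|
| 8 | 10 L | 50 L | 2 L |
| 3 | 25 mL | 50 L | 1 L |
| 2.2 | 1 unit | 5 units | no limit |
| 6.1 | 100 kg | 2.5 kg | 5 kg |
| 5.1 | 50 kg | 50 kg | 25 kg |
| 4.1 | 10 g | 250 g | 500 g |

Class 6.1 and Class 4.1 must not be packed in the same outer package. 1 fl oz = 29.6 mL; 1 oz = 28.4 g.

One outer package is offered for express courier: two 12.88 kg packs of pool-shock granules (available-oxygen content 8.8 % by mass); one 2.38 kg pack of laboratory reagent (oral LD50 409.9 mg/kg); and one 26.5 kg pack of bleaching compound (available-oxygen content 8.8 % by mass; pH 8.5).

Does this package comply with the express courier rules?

With available-oxygen content 8.8 % by mass (> 4.5 % by mass), the pool-shock granules fall in Class 5.1.
Oral LD50 409.9 mg/kg meets the Class 6.1 criterion (Toxic), so the laboratory reagent is Class 6.1.
The bleaching compound has available-oxygen content 8.8 % by mass, which is > 4.5 % by mass, so it is Class 5.1 (Oxidizer).
Class 6.1 quantity: 2.38 kg.
That is within the Class 6.1 express courier limit of 2.5 kg.
Class 5.1 net quantity: (two 12.88 kg packs = 25.76 kg) + 26.5 kg = 52.26 kg.
52.26 kg > 50 kg (express courier limit, Class 5.1) — over the limit.
The segregation rule (Class 6.1 with Class 4.1) does not apply to Class 6.1 with Class 5.1.

No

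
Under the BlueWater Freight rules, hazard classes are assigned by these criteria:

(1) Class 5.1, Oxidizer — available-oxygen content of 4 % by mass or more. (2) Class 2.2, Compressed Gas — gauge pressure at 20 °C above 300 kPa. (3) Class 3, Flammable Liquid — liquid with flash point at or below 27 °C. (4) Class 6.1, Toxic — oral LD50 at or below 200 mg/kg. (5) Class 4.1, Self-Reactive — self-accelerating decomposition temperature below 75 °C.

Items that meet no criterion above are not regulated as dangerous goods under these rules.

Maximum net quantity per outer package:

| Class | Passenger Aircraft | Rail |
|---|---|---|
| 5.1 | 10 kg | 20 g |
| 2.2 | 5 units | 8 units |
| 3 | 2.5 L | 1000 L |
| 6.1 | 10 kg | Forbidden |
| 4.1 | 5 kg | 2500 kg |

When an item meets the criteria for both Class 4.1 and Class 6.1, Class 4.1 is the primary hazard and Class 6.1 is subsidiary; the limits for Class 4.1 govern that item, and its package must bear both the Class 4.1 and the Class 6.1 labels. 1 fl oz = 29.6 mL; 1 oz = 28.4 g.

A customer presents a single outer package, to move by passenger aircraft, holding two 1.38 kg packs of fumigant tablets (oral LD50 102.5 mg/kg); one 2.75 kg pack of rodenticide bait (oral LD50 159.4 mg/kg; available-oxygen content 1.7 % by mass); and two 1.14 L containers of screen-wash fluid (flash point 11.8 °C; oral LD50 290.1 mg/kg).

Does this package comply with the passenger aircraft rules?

Yes

Oral LD50 102.5 mg/kg meets the Class 6.1 criterion (Toxic), so the fumigant tablets are Class 6.1.
Rodenticide bait: oral LD50 159.4 mg/kg ≤ 200 mg/kg → Class 6.1 (Toxic).
Flash point 11.8 °C meets the Class 3 criterion (Flammable Liquid), so the screen-wash fluid is Class 3.
Class 6.1 net quantity: (two 1.38 kg packs = 2.76 kg) + 2.75 kg = 5.51 kg.
That is within the Class 6.1 passenger aircraft limit of 10 kg.
Class 3 quantity: two 1.14 L containers = 2.28 L.
2.28 L ≤ 2.5 L (passenger aircraft limit, Class 3) — within limit.
Every hazard class is within its passenger aircraft limit and no segregation rule is violated.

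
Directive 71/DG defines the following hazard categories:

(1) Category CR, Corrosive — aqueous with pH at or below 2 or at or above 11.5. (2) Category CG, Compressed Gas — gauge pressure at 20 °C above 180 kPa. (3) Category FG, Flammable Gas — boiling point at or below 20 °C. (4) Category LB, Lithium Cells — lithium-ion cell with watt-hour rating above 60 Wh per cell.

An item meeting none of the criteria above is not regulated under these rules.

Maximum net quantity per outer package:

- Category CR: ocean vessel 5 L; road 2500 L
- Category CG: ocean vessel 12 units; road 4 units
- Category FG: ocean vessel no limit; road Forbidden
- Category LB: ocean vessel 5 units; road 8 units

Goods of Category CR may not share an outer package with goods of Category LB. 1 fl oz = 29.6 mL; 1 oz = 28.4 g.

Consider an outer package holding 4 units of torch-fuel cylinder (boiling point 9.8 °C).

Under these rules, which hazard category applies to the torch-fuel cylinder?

The torch-fuel cylinder has boiling point 9.8 °C, which is ≤ 20 °C, so it is Category FG (Flammable Gas).

Category FG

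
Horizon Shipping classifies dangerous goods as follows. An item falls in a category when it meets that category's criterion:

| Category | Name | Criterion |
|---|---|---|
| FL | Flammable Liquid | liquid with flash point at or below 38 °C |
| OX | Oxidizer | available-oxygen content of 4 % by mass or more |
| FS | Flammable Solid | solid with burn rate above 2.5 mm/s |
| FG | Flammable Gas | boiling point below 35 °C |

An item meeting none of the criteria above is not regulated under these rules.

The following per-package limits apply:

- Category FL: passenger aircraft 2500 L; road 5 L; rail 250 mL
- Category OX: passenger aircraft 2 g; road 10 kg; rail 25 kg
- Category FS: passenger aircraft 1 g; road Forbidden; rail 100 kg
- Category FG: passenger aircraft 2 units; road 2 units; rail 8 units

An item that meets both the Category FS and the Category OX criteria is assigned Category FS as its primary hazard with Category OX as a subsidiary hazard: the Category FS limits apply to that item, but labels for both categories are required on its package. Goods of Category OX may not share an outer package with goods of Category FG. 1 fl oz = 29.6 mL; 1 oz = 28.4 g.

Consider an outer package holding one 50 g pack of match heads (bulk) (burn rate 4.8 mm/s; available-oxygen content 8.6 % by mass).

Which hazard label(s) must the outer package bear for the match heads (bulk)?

Category FS and OX

Burn rate 4.8 mm/s meets the Category FS criterion (Flammable Solid), so the match heads (bulk) are Category FS.
Match heads (bulk): available-oxygen content 8.6 % by mass ≥ 4 % by mass → Category OX (Oxidizer).
By the precedence rule Category FS is primary and Category OX is subsidiary, and that rule requires both labels on the package.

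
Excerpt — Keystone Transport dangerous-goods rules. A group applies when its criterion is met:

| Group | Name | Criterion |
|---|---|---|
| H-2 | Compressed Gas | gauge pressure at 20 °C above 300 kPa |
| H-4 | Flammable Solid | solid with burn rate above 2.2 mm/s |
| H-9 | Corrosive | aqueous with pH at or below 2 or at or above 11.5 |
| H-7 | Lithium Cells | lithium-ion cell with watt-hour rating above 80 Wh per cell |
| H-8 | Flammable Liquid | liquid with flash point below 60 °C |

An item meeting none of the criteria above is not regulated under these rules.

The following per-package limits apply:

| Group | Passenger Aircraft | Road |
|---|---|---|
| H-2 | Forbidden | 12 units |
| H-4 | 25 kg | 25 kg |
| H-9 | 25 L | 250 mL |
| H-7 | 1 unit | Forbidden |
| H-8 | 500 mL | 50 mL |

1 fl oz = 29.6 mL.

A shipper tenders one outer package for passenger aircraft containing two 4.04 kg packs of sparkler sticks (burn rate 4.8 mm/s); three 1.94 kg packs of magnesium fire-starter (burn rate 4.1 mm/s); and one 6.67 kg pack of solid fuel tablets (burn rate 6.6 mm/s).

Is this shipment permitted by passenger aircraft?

Yes

With burn rate 4.8 mm/s (> 2.2 mm/s), the sparkler sticks fall in Group H-4.
The magnesium fire-starter has burn rate 4.1 mm/s, which is > 2.2 mm/s, so it is Group H-4 (Flammable Solid).
Burn rate 6.6 mm/s meets the Group H-4 criterion (Flammable Solid), so the solid fuel tablets are Group H-4.
Total Group H-4: (two 4.04 kg packs = 8.08 kg) + (three 1.94 kg packs = 5.82 kg) + 6.67 kg = 20.57 kg.
20.57 kg ≤ 25 kg (passenger aircraft limit, Group H-4) — within limit.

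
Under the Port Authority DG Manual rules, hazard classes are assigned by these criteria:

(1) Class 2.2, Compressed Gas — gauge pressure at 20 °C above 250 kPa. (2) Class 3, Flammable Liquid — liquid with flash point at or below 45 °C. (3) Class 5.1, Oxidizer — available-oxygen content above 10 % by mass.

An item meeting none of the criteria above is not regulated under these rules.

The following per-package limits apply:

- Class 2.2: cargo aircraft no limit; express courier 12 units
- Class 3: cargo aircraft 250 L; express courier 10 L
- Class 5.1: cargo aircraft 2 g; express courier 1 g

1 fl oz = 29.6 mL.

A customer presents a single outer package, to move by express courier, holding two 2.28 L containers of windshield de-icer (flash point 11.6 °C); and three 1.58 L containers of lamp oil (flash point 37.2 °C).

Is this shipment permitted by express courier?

The windshield de-icer has flash point 11.6 °C, which is ≤ 45 °C, so it is Class 3 (Flammable Liquid).
The lamp oil has flash point 37.2 °C, which is ≤ 45 °C, so it is Class 3 (Flammable Liquid).
Class 3 net quantity: (two 2.28 L containers = 4.56 L) + (three 1.58 L containers = 4.74 L) = 9.3 L.
That is within the Class 3 express courier limit of 10 L.

Yes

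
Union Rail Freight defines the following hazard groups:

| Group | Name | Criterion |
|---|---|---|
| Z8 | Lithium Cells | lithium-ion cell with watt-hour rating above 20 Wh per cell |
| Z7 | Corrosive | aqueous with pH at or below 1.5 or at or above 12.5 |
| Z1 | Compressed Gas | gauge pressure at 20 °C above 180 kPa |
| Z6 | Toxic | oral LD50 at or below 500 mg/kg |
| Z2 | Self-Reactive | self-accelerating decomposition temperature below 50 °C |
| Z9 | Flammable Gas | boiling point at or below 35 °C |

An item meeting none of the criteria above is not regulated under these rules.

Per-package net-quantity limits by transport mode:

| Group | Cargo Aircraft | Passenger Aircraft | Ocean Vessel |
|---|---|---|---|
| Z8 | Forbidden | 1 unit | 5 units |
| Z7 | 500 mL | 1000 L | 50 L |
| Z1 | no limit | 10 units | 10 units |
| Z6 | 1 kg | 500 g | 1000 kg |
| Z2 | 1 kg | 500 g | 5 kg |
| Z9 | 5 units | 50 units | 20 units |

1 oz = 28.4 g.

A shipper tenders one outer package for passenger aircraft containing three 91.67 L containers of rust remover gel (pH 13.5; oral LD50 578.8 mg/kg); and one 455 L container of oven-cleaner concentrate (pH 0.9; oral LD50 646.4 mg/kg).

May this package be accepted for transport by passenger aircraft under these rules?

Rust remover gel: pH 13.5 ≥ 12.5 → Group Z7 (Corrosive).
The oven-cleaner concentrate has pH 0.9, which is ≤ 1.5, so it is Group Z7 (Corrosive).
Group Z7 net quantity: (three 91.67 L containers = 275.01 L) + 455 L = 730.01 L.
730.01 L ≤ 1000 L (passenger aircraft limit, Group Z7) — within limit.

Yes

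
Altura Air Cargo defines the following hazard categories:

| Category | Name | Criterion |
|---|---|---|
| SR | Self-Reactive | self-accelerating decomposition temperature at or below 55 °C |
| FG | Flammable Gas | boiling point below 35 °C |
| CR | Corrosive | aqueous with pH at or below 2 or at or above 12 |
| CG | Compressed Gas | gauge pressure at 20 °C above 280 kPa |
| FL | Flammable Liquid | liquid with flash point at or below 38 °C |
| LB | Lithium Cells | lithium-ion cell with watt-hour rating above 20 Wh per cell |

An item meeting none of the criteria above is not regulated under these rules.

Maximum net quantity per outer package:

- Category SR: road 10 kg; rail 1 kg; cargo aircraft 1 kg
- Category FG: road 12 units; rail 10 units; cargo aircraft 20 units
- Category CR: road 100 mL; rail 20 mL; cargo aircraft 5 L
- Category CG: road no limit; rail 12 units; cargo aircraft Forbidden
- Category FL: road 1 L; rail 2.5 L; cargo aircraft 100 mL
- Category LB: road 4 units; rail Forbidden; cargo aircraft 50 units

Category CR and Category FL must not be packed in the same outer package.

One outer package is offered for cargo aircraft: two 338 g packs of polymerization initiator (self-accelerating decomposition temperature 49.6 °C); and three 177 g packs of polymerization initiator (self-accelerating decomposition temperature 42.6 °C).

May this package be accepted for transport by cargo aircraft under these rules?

Polymerization initiator: self-accelerating decomposition temperature 49.6 °C ≤ 55 °C → Category SR (Self-Reactive).
With self-accelerating decomposition temperature 42.6 °C (≤ 55 °C), the polymerization initiator falls in Category SR.
Total Category SR: (two 338 g packs = 676 g) + (three 177 g packs = 531 g) = 1.207 kg.
1.207 kg > 1 kg (cargo aircraft limit, Category SR) — over the limit.

No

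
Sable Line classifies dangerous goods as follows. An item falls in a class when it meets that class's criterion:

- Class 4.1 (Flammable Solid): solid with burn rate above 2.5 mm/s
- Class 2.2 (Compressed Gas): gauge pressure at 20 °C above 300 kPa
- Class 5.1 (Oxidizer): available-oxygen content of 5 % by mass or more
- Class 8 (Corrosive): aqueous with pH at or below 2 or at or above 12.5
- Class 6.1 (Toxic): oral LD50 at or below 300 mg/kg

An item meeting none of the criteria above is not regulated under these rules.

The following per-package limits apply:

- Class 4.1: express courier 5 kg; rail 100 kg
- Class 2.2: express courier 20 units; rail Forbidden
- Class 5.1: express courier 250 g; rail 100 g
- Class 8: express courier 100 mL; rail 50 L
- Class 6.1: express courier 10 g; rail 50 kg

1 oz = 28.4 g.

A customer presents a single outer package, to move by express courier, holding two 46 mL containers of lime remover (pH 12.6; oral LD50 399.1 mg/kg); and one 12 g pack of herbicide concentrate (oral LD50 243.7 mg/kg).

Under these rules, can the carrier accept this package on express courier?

No

pH 12.6 meets the Class 8 criterion (Corrosive), so the lime remover is Class 8.
With oral LD50 243.7 mg/kg (≤ 300 mg/kg), the herbicide concentrate falls in Class 6.1.
Class 6.1 quantity: 12 g.
12 g > 10 g (express courier limit, Class 6.1) — over the limit.
Class 8 quantity: two 46 mL containers = 92 mL.
92 mL ≤ 100 mL (express courier limit, Class 8) — within limit.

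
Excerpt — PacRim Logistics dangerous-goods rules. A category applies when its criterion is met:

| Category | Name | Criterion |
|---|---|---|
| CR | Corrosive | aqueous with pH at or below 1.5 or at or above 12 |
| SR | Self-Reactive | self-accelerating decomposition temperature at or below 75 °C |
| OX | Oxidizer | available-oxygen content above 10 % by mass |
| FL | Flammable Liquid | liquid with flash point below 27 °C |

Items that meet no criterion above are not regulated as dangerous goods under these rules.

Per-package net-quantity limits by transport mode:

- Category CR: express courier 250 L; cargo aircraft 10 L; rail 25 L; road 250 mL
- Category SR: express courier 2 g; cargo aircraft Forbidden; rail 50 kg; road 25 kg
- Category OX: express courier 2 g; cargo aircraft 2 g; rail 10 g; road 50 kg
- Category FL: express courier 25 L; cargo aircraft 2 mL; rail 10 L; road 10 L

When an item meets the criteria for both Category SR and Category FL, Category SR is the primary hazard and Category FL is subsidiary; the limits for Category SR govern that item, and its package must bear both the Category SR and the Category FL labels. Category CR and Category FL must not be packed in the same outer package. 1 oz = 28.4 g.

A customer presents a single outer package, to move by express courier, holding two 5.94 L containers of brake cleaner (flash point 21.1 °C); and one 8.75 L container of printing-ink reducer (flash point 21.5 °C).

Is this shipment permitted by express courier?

Yes

Flash point 21.1 °C meets the Category FL criterion (Flammable Liquid), so the brake cleaner is Category FL.
The printing-ink reducer has flash point 21.5 °C, which is < 27 °C, so it is Category FL (Flammable Liquid).
Total Category FL: (two 5.94 L containers = 11.88 L) + 8.75 L = 20.63 L.
20.63 L is within the express courier limit of 25 L for Category FL.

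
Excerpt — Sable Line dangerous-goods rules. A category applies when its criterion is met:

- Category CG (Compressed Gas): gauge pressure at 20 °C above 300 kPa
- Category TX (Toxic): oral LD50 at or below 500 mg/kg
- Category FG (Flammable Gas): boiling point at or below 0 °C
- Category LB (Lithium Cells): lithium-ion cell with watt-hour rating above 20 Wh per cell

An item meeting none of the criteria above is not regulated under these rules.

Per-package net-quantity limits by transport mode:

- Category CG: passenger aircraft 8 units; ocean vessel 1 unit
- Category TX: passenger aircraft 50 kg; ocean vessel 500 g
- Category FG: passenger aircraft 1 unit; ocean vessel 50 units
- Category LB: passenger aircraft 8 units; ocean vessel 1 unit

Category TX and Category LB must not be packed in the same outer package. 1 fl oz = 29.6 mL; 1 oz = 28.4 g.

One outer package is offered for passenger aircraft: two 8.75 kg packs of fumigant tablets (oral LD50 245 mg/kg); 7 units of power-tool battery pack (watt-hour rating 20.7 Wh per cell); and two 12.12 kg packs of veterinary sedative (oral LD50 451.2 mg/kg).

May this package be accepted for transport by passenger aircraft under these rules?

No

With oral LD50 245 mg/kg (≤ 500 mg/kg), the fumigant tablets fall in Category TX.
The power-tool battery pack has watt-hour rating 20.7 Wh per cell, which is > 20 Wh per cell, so it is Category LB (Lithium Cells).
With oral LD50 451.2 mg/kg (≤ 500 mg/kg), the veterinary sedative falls in Category TX.
Total Category TX: (two 8.75 kg packs = 17.5 kg) + (two 12.12 kg packs = 24.24 kg) = 41.74 kg.
41.74 kg is within the passenger aircraft limit of 50 kg for Category TX.
Category LB quantity: 7 units.
7 units ≤ 8 units (passenger aircraft limit, Category LB) — within limit.
Category TX and Category LB may not share an outer package.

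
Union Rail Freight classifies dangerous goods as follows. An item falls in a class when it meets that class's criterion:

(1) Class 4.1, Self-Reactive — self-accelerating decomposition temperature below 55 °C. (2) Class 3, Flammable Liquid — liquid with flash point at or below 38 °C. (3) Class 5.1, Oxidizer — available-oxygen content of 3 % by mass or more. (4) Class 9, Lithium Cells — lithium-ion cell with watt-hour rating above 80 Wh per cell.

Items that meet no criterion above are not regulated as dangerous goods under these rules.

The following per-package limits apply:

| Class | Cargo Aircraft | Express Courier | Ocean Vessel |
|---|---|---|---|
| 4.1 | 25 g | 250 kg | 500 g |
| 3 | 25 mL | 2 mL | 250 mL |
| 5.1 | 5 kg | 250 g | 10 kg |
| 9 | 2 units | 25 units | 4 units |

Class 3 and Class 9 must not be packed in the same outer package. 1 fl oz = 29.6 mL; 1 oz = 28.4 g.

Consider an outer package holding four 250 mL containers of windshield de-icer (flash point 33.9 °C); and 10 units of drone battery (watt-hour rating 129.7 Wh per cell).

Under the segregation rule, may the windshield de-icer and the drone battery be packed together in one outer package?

The windshield de-icer has flash point 33.9 °C, which is ≤ 38 °C, so it is Class 3 (Flammable Liquid).
With watt-hour rating 129.7 Wh per cell (> 80 Wh per cell), the drone battery falls in Class 9.
Class 3 and Class 9 may not share an outer package.

No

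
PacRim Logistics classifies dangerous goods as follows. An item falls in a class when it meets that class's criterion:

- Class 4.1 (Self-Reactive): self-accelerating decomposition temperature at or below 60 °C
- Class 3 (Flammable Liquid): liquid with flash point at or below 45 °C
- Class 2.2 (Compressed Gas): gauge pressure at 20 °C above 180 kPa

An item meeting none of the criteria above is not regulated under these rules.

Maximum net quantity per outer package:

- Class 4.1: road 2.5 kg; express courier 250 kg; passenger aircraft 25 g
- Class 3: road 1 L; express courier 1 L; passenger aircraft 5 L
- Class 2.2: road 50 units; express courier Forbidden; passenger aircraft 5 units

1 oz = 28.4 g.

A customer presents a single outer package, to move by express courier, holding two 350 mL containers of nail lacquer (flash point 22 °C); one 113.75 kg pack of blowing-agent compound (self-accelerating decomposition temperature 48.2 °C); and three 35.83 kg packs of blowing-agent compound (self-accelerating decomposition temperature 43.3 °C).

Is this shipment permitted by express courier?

The nail lacquer has flash point 22 °C, which is ≤ 45 °C, so it is Class 3 (Flammable Liquid).
Blowing-agent compound: self-accelerating decomposition temperature 48.2 °C ≤ 60 °C → Class 4.1 (Self-Reactive).
With self-accelerating decomposition temperature 43.3 °C (≤ 60 °C), the blowing-agent compound falls in Class 4.1.
Class 4.1 net quantity: 113.75 kg + (three 35.83 kg packs = 107.49 kg) = 221.24 kg.
221.24 kg ≤ 250 kg (express courier limit, Class 4.1) — within limit.
Class 3 quantity: two 350 mL containers = 700 mL.
700 mL is within the express courier limit of 1 L for Class 3.
Every hazard class is within its express courier limit and no segregation rule is violated.

Yes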